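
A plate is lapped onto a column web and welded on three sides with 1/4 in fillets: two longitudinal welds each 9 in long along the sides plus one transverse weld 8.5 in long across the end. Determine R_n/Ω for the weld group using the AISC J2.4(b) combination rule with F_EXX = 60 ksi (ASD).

t_e = 0.707 × 0.25 = 0.1767 in.
R_nwl = 0.6 × 60 × 0.1767 × 18 = 114.5 kips (longitudinal, 2 welds).
R_nwt = 0.6 × 60 × 0.1767 × 8.5 = 54.09 kips (transverse, base value).
(i) R_nwl + R_nwt = 168.6 kips; (ii) 0.85 R_nwl + 1.5 R_nwt = 178.5 kips.
R_n = max = 178.5 kips [governs: (ii)]; R_n/Ω = 89.24 kips.

R_n/Ω ≈ 89.2 kips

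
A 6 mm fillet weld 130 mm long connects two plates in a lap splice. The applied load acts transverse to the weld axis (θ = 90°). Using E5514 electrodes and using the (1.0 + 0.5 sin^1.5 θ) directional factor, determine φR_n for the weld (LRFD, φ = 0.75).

E55XX → F_EXX = 550 MPa.
t_e = 0.707 × 6 = 4.242 mm; A_we = 4.242 × 130 = 551.5 mm².
Directional factor: 1.0 + 0.5 sin^1.5(90°) = 1.5.
F_nw = 0.6 × 550 × 1.5 = 495 MPa.
φR_n = 0.75 × 495 × 551.5 × 10⁻³ = 204.7 kN.

φR_n ≈ 205 kN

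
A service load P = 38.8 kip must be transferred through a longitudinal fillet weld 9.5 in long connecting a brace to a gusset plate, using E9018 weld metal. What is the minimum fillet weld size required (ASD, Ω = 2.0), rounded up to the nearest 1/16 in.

w = 1/4 in

E90XX → F_EXX = 90 ksi.
Total weld length L = 9.5 in.
Required throat t_e = P × Ω / (0.6 F_EXX × L) = 38.8 × 2.0 / (0.6 × 90 × 9.5) = 0.1513 in.
Required leg w = t_e / 0.707 = 0.214 in → use 1/4 in.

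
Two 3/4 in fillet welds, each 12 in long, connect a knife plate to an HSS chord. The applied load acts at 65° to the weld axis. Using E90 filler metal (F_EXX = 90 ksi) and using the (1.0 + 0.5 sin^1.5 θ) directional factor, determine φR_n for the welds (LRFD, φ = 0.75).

φR_n ≈ 738 kips

t_e = 0.707 × 0.75 = 0.5302 in; A_we = 0.5302 × 24 = 12.73 in².
Directional factor: 1.0 + 0.5 sin^1.5(65°) = 1.431.
F_nw = 0.6 × 90 × 1.431 = 77.3 ksi.
φR_n = 0.75 × 77.3 × 12.73 = 737.7 kips.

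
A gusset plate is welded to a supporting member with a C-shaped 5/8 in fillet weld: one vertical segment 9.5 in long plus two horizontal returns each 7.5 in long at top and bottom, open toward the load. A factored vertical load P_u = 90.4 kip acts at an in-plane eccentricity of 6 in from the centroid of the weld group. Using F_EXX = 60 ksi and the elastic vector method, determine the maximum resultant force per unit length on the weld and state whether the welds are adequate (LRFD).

Total weld length L_w = 24.5 in. Treat welds as unit-width lines.
Centroid: x̄ = 2×7.5×3.75 / 24.5 = 2.296 in from the vertical weld.
Polar moment about centroid: J = I_x + I_y = [9.5³/12 + 2×7.5×4.75²] + [9.5×2.296² + 2(7.5³/12 + 7.5×1.454²)] = 562 in³.
Direct shear f_v = P/L_w = 90.4 / 24.5 = 3.69 kip/in (vertical).
Torsion M = P·e = 90.4 × 6 = 542.4 kip·in.
Critical point at (x, y) = (5.204, 4.75) from centroid. f_tx = M·y/J = 4.584 kip/in; f_ty = M·x/J = 5.023 kip/in.
Resultant f_max = √[f_tx² + (f_v + f_ty)²] = √[4.584² + (3.69 + 5.023)²] = 9.845 kip/in.
Capacity per unit length: φr_n = 0.75 × 0.6 × 60 × (0.707 × 0.625) = 11.93 kip/in.
9.845 ≤ 11.93 → adequate.

f_max ≈ 9.85 kip/in; adequate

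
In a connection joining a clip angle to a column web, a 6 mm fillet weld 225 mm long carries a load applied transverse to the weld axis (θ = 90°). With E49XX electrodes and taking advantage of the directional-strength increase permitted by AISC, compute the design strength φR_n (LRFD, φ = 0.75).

E49XX → F_EXX = 490 MPa.
t_e = 0.707 × 6 = 4.242 mm; A_we = 4.242 × 225 = 954.5 mm².
Directional factor: 1.0 + 0.5 sin^1.5(90°) = 1.5.
F_nw = 0.6 × 490 × 1.5 = 441 MPa.
φR_n = 0.75 × 441 × 954.5 × 10⁻³ = 315.7 kN.

φR_n ≈ 316 kN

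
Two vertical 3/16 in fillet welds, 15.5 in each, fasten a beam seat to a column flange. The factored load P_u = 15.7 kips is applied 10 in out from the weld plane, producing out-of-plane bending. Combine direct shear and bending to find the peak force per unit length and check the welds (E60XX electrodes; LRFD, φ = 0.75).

E60XX → F_EXX = 60 ksi.
L_w = 2 × 15.5 = 31 in; section modulus (unit throat) S = 2 × L²/6 = 80.08 in².
Direct shear f_v = P/L_w = 15.7/31 = 0.5065 kip/in.
Moment M = P × e = 15.7 × 10 = 157 kip·in; bending f_b = M/S = 1.96 kip/in.
f_max = √(f_v² + f_b²) = √(0.5065² + 1.96²) = 2.025 kip/in.
φr_n = 0.75 × 0.6 × 60 × (0.707 × 0.1875) = 3.579 kip/in → adequate.

f_max ≈ 2.02 kip/in; adequate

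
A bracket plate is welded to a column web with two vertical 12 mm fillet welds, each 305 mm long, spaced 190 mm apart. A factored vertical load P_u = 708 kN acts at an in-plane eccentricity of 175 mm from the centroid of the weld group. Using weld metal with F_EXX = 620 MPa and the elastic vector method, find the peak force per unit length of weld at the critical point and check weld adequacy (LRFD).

Total weld length L_w = 610 mm. Treat welds as unit-width lines.
Polar moment about centroid: J = 2[d³/12 + d(b/2)²] = 2[305³/12 + 305×95²] = 10230000 mm³.
Direct shear f_v = P/L_w = 708×10³ / 610 = 1161 N/mm (vertical).
Torsion M = P·e = 708×10³ × 175 = 123900000 N·mm.
Critical point at (x, y) = (95, 152.5) from centroid. f_tx = M·y/J = 1846 N/mm; f_ty = M·x/J = 1150 N/mm.
Resultant f_max = √[f_tx² + (f_v + f_ty)²] = √[1846² + (1161 + 1150)²] = 2958 N/mm.
Capacity per unit length: φr_n = 0.75 × 0.6 × 620 × (0.707 × 12) = 2367 N/mm.
2958 > 2367 → NOT adequate.

f_max ≈ 2960 N/mm; NOT adequate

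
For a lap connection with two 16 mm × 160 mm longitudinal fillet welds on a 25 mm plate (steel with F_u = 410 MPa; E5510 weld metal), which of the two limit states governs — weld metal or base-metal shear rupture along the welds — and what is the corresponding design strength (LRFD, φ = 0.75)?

E55XX → F_EXX = 550 MPa.
t_e = 0.707 × 16 = 11.31 mm; L = 320 mm.
Weld metal: φR_n = 0.75 × 0.6 × 550 × 11.31 × 320 × 10⁻³ = 895.9 kN.
Base metal (shear rupture): φR_n = 0.75 × 0.6 × 410 × 25 × 320 × 10⁻³ = 1476 kN.
Governing: weld metal.

φR_n ≈ 896 kN (weld metal governs)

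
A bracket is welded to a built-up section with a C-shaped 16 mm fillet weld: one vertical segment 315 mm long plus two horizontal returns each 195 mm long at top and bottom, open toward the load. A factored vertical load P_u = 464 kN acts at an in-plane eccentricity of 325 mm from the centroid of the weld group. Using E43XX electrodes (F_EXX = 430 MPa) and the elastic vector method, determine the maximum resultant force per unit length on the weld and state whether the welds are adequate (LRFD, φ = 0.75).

f_max ≈ 2590 N/mm; NOT adequate

Total weld length L_w = 705 mm. Treat welds as unit-width lines.
Centroid: x̄ = 2×195×97.5 / 705 = 53.94 mm from the vertical weld.
Polar moment about centroid: J = I_x + I_y = [315³/12 + 2×195×157.5²] + [315×53.94² + 2(195³/12 + 195×43.56²)] = 15170000 mm³.
Direct shear f_v = P/L_w = 464×10³ / 705 = 658.2 N/mm (vertical).
Torsion M = P·e = 464×10³ × 325 = 150800000 N·mm.
Critical point at (x, y) = (141.1, 157.5) from centroid. f_tx = M·y/J = 1566 N/mm; f_ty = M·x/J = 1402 N/mm.
Resultant f_max = √[f_tx² + (f_v + f_ty)²] = √[1566² + (658.2 + 1402)²] = 2588 N/mm.
Capacity per unit length: φr_n = 0.75 × 0.6 × 430 × (0.707 × 16) = 2189 N/mm.
2588 > 2189 → NOT adequate.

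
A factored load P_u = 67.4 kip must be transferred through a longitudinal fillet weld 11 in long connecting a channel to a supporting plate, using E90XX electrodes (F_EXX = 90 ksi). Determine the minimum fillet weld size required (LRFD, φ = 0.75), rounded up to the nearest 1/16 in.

w = 1/4 in

Total weld length L = 11 in.
Required throat t_e = P_u / (φ × 0.6 F_EXX × L) = 67.4 / (0.75 × 0.6 × 90 × 11) = 0.1513 in.
Required leg w = t_e / 0.707 = 0.214 in → use 1/4 in.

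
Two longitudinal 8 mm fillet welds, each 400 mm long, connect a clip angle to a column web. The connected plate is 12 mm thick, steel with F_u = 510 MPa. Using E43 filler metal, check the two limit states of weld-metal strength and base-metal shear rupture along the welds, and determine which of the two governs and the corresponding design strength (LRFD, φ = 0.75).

φR_n ≈ 876 kN (weld metal governs)

E43XX → F_EXX = 430 MPa.
t_e = 0.707 × 8 = 5.656 mm; L = 800 mm.
Weld metal: φR_n = 0.75 × 0.6 × 430 × 5.656 × 800 × 10⁻³ = 875.5 kN.
Base metal (shear rupture): φR_n = 0.75 × 0.6 × 510 × 12 × 800 × 10⁻³ = 2203 kN.
Governing: weld metal.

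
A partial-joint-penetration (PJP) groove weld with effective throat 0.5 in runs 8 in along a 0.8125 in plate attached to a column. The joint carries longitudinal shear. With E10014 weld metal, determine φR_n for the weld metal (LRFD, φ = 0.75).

E100XX → F_EXX = 100 ksi.
Effective throat (given) t_e = 0.5 in.
A_we = 0.5 × 8 = 4 in².
F_nw = 0.6 F_EXX = 60 ksi.
φR_n = 0.75 × 60 × 4 = 180 kip.

φR_n ≈ 180 kip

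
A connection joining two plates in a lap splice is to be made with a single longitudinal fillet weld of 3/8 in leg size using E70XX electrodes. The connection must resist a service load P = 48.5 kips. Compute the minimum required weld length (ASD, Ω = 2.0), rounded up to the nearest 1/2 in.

L = 9 in

E70XX → F_EXX = 70 ksi.
Throat t_e = 0.707 × 0.375 = 0.2651 in.
r_n/Ω = (0.6 × 70 × 0.2651) / 2.0 = 5.568 kip/in.
L_req = P / (r_n/Ω) = 48.5 / 5.568 = 8.711 in total.
Round up → use L = 9 in.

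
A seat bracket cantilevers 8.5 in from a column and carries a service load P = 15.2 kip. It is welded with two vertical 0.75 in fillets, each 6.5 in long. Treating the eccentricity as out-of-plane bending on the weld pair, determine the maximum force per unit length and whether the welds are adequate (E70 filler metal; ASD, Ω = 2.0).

f_max ≈ 9.25 kip/in; adequate

E70XX → F_EXX = 70 ksi.
L_w = 2 × 6.5 = 13 in; section modulus (unit throat) S = 2 × L²/6 = 14.08 in².
Direct shear f_v = P/L_w = 15.2/13 = 1.169 kip/in.
Moment M = P × e = 15.2 × 8.5 = 129.2 kip·in; bending f_b = M/S = 9.174 kip/in.
f_max = √(f_v² + f_b²) = √(1.169² + 9.174²) = 9.248 kip/in.
r_n/Ω = (1/2.0) × 0.6 × 70 × (0.707 × 0.75) = 11.14 kip/in → adequate.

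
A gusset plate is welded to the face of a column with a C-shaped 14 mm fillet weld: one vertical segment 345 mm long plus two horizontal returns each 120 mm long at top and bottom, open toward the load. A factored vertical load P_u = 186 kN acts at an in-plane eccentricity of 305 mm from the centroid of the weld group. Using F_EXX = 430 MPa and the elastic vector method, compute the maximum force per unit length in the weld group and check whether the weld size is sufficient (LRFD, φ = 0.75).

Total weld length L_w = 585 mm. Treat welds as unit-width lines.
Centroid: x̄ = 2×120×60 / 585 = 24.62 mm from the vertical weld.
Polar moment about centroid: J = I_x + I_y = [345³/12 + 2×120×172.5²] + [345×24.62² + 2(120³/12 + 120×35.38²)] = 11360000 mm³.
Direct shear f_v = P/L_w = 186×10³ / 585 = 317.9 N/mm (vertical).
Torsion M = P·e = 186×10³ × 305 = 56730000 N·mm.
Critical point at (x, y) = (95.38, 172.5) from centroid. f_tx = M·y/J = 861.4 N/mm; f_ty = M·x/J = 476.3 N/mm.
Resultant f_max = √[f_tx² + (f_v + f_ty)²] = √[861.4² + (317.9 + 476.3)²] = 1172 N/mm.
Capacity per unit length: φr_n = 0.75 × 0.6 × 430 × (0.707 × 14) = 1915 N/mm.
1172 ≤ 1915 → adequate.

f_max ≈ 1170 N/mm; adequate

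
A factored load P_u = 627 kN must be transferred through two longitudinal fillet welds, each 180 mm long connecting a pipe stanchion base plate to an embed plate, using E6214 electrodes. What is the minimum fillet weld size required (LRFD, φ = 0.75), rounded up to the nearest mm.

w = 9 mm

E62XX → F_EXX = 620 MPa.
Total weld length L = 360 mm.
Required throat t_e = P_u / (φ × 0.6 F_EXX × L) = 627 / (0.75 × 0.6 × 620 × 360 × 10⁻³) = 6.243 mm.
Required leg w = t_e / 0.707 = 8.83 mm → use 9 mm.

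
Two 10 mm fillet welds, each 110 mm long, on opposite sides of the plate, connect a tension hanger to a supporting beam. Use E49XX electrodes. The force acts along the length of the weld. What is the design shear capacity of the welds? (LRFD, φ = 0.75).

φR_n ≈ 343 kN

E49XX → F_EXX = 490 MPa.
Effective throat t_e = 0.707 × 10 = 7.07 mm.
Total length L = 220 mm; A_we = 7.07 × 220 = 1555 mm².
F_nw = 0.6 F_EXX = 0.6 × 490 = 294 MPa.
φR_n = 0.75 × 294 × 1555 × 10⁻³ = 343 kN.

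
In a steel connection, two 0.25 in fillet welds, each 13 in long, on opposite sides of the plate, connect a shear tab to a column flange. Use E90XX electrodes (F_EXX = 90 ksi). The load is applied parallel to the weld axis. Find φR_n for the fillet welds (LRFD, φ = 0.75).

φR_n ≈ 186 kip

Effective throat t_e = 0.707 × 0.25 = 0.1767 in.
Total length L = 26 in; A_we = 0.1767 × 26 = 4.595 in².
F_nw = 0.6 F_EXX = 0.6 × 90 = 54 ksi.
φR_n = 0.75 × 54 × 4.595 = 186.1 kip.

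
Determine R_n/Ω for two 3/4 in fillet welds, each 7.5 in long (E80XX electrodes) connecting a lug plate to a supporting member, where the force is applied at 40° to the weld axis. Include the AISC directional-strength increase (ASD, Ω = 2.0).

R_n/Ω ≈ 240 kips

E80XX → F_EXX = 80 ksi.
t_e = 0.707 × 0.75 = 0.5302 in; A_we = 0.5302 × 15 = 7.954 in².
Directional factor: 1.0 + 0.5 sin^1.5(40°) = 1.258.
F_nw = 0.6 × 80 × 1.258 = 60.37 ksi.
R_n/Ω = (60.37 × 7.954) / 2.0 = 240.1 kips.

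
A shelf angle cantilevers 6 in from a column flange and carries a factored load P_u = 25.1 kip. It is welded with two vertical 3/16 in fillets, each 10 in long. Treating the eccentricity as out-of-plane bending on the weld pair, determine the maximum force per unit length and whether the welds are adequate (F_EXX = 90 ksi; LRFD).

f_max ≈ 4.69 kip/in; adequate

L_w = 2 × 10 = 20 in; section modulus (unit throat) S = 2 × L²/6 = 33.33 in².
Direct shear f_v = P/L_w = 25.1/20 = 1.255 kip/in.
Moment M = P × e = 25.1 × 6 = 150.6 kip·in; bending f_b = M/S = 4.518 kip/in.
f_max = √(f_v² + f_b²) = √(1.255² + 4.518²) = 4.689 kip/in.
φr_n = 0.75 × 0.6 × 90 × (0.707 × 0.1875) = 5.369 kip/in → adequate.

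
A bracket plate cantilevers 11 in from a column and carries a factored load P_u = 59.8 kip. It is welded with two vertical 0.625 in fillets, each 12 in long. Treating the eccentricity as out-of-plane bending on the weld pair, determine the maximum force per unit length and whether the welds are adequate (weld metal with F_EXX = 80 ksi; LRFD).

L_w = 2 × 12 = 24 in; section modulus (unit throat) S = 2 × L²/6 = 48 in².
Direct shear f_v = P/L_w = 59.8/24 = 2.492 kip/in.
Moment M = P × e = 59.8 × 11 = 657.8 kip·in; bending f_b = M/S = 13.7 kip/in.
f_max = √(f_v² + f_b²) = √(2.492² + 13.7²) = 13.93 kip/in.
φr_n = 0.75 × 0.6 × 80 × (0.707 × 0.625) = 15.91 kip/in → adequate.

f_max ≈ 13.9 kip/in; adequate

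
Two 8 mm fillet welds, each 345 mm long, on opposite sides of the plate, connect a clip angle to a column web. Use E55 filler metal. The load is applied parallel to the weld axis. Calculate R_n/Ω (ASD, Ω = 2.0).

R_n/Ω ≈ 644 kN

E55XX → F_EXX = 550 MPa.
Effective throat t_e = 0.707 × 8 = 5.656 mm.
Total length L = 690 mm; A_we = 5.656 × 690 = 3903 mm².
F_nw = 0.6 F_EXX = 0.6 × 550 = 330 MPa.
R_n = 330 × 3903 × 10⁻³ = 1288 kN; R_n/Ω = 1288/2.0 = 643.9 kN.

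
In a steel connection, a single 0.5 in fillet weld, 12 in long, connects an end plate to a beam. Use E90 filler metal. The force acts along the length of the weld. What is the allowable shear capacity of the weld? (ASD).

R_n/Ω ≈ 115 kip

E90XX → F_EXX = 90 ksi.
Effective throat t_e = 0.707 × 0.5 = 0.3535 in.
Total length L = 12 in; A_we = 0.3535 × 12 = 4.242 in².
F_nw = 0.6 F_EXX = 0.6 × 90 = 54 ksi.
R_n = 54 × 4.242 = 229.1 kip; R_n/Ω = 229.1/2.0 = 114.5 kip.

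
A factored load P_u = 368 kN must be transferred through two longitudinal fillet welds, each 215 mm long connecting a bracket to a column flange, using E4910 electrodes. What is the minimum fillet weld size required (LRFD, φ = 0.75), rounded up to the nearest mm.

w = 6 mm

E49XX → F_EXX = 490 MPa.
Total weld length L = 430 mm.
Required throat t_e = P_u / (φ × 0.6 F_EXX × L) = 368 / (0.75 × 0.6 × 490 × 430 × 10⁻³) = 3.881 mm.
Required leg w = t_e / 0.707 = 5.49 mm → use 6 mm.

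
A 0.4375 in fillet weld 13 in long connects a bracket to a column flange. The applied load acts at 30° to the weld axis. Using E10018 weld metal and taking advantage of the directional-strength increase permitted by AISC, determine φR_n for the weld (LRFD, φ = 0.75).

φR_n ≈ 213 kips

E100XX → F_EXX = 100 ksi.
t_e = 0.707 × 0.4375 = 0.3093 in; A_we = 0.3093 × 13 = 4.021 in².
Directional factor: 1.0 + 0.5 sin^1.5(30°) = 1.177.
F_nw = 0.6 × 100 × 1.177 = 70.61 ksi.
φR_n = 0.75 × 70.61 × 4.021 = 212.9 kips.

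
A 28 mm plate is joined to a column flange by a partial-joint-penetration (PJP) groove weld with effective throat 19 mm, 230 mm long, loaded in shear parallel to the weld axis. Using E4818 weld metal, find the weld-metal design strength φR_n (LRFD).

φR_n ≈ 944 kN

E48XX → F_EXX = 480 MPa.
Effective throat (given) t_e = 19 mm.
A_we = 19 × 230 = 4370 mm².
F_nw = 0.6 F_EXX = 288 MPa.
φR_n = 0.75 × 288 × 4370 × 10⁻³ = 943.9 kN.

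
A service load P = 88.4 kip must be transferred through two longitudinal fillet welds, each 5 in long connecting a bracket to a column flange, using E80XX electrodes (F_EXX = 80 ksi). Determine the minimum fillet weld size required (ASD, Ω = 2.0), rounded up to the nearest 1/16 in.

Total weld length L = 10 in.
Required throat t_e = P × Ω / (0.6 F_EXX × L) = 88.4 × 2.0 / (0.6 × 80 × 10) = 0.3683 in.
Required leg w = t_e / 0.707 = 0.521 in → use 9/16 in.

w = 9/16 in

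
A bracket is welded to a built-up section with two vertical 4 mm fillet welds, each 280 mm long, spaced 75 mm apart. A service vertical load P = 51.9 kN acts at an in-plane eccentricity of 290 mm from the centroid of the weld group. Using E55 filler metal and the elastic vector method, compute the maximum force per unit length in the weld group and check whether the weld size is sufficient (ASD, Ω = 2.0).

E55XX → F_EXX = 550 MPa.
Total weld length L_w = 560 mm. Treat welds as unit-width lines.
Polar moment about centroid: J = 2[d³/12 + d(b/2)²] = 2[280³/12 + 280×37.5²] = 4446000 mm³.
Direct shear f_v = P/L_w = 51.9×10³ / 560 = 92.68 N/mm (vertical).
Torsion M = P·e = 51.9×10³ × 290 = 15051000 N·mm.
Critical point at (x, y) = (37.5, 140) from centroid. f_tx = M·y/J = 473.9 N/mm; f_ty = M·x/J = 126.9 N/mm.
Resultant f_max = √[f_tx² + (f_v + f_ty)²] = √[473.9² + (92.68 + 126.9)²] = 522.3 N/mm.
Capacity per unit length: r_n/Ω = (1/2.0) × 0.6 × 550 × (0.707 × 4) = 466.6 N/mm.
522.3 > 466.6 → NOT adequate.

f_max ≈ 522 N/mm; NOT adequate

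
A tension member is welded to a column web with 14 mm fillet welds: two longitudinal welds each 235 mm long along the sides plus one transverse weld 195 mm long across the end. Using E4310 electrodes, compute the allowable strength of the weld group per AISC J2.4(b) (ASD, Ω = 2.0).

E43XX → F_EXX = 430 MPa.
t_e = 0.707 × 14 = 9.898 mm.
R_nwl = 0.6 × 430 × 9.898 × 470 × 10⁻³ = 1200 kN (longitudinal, 2 welds).
R_nwt = 0.6 × 430 × 9.898 × 195 × 10⁻³ = 498 kN (transverse, base value).
(i) R_nwl + R_nwt = 1698 kN; (ii) 0.85 R_nwl + 1.5 R_nwt = 1767 kN.
R_n = max = 1767 kN [governs: (ii)]; R_n/Ω = 883.6 kN.

R_n/Ω ≈ 884 kN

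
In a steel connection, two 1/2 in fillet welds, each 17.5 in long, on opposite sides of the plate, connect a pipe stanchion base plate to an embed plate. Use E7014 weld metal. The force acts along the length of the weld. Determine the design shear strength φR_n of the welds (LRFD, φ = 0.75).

E70XX → F_EXX = 70 ksi.
Effective throat t_e = 0.707 × 0.5 = 0.3535 in.
Total length L = 35 in; A_we = 0.3535 × 35 = 12.37 in².
F_nw = 0.6 F_EXX = 0.6 × 70 = 42 ksi.
φR_n = 0.75 × 42 × 12.37 = 389.7 kips.

φR_n ≈ 390 kips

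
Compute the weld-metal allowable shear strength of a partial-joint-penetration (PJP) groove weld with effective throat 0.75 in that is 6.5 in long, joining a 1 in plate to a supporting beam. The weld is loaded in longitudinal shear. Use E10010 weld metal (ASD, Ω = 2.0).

E100XX → F_EXX = 100 ksi.
Effective throat (given) t_e = 0.75 in.
A_we = 0.75 × 6.5 = 4.875 in².
F_nw = 0.6 F_EXX = 60 ksi.
R_n/Ω = (60 × 4.875) / 2.0 = 146.2 kip.

R_n/Ω ≈ 146 kip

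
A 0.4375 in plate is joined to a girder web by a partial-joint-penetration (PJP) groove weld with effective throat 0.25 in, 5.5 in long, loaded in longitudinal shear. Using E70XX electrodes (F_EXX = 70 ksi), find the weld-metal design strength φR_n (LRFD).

Effective throat (given) t_e = 0.25 in.
A_we = 0.25 × 5.5 = 1.375 in².
F_nw = 0.6 F_EXX = 42 ksi.
φR_n = 0.75 × 42 × 1.375 = 43.31 kip.

φR_n ≈ 43.3 kip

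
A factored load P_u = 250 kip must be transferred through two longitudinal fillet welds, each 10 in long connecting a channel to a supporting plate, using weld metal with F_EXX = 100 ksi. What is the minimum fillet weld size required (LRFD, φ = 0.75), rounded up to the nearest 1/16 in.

w = 7/16 in

Total weld length L = 20 in.
Required throat t_e = P_u / (φ × 0.6 F_EXX × L) = 250 / (0.75 × 0.6 × 100 × 20) = 0.2778 in.
Required leg w = t_e / 0.707 = 0.3929 in → use 7/16 in.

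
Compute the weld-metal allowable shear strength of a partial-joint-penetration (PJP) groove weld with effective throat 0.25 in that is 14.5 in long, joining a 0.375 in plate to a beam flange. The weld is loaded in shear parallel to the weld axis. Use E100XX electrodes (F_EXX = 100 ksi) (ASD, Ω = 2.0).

Effective throat (given) t_e = 0.25 in.
A_we = 0.25 × 14.5 = 3.625 in².
F_nw = 0.6 F_EXX = 60 ksi.
R_n/Ω = (60 × 3.625) / 2.0 = 108.8 kip.

R_n/Ω ≈ 109 kip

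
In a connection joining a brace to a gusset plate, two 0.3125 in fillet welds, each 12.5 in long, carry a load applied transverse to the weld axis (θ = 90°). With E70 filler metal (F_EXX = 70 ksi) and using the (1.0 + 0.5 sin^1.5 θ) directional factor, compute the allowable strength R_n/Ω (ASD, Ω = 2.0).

t_e = 0.707 × 0.3125 = 0.2209 in; A_we = 0.2209 × 25 = 5.523 in².
Directional factor: 1.0 + 0.5 sin^1.5(90°) = 1.5.
F_nw = 0.6 × 70 × 1.5 = 63 ksi.
R_n/Ω = (63 × 5.523) / 2.0 = 174 kip.

R_n/Ω ≈ 174 kip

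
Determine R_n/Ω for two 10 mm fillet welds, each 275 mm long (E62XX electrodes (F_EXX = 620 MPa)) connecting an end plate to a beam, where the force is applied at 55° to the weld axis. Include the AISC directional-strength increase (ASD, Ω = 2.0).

t_e = 0.707 × 10 = 7.07 mm; A_we = 7.07 × 550 = 3888 mm².
Directional factor: 1.0 + 0.5 sin^1.5(55°) = 1.371.
F_nw = 0.6 × 620 × 1.371 = 509.9 MPa.
R_n/Ω = (509.9 × 3888) / 2.0 × 10⁻³ = 991.4 kN.

R_n/Ω ≈ 991 kN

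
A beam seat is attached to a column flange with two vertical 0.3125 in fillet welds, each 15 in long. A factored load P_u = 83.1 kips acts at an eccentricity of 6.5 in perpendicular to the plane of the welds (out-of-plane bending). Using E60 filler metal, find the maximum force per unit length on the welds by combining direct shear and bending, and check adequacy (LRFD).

f_max ≈ 7.72 kip/in; NOT adequate

E60XX → F_EXX = 60 ksi.
L_w = 2 × 15 = 30 in; section modulus (unit throat) S = 2 × L²/6 = 75 in².
Direct shear f_v = P/L_w = 83.1/30 = 2.77 kip/in.
Moment M = P × e = 83.1 × 6.5 = 540.15 kip·in; bending f_b = M/S = 7.202 kip/in.
f_max = √(f_v² + f_b²) = √(2.77² + 7.202²) = 7.716 kip/in.
φr_n = 0.75 × 0.6 × 60 × (0.707 × 0.3125) = 5.965 kip/in → NOT adequate.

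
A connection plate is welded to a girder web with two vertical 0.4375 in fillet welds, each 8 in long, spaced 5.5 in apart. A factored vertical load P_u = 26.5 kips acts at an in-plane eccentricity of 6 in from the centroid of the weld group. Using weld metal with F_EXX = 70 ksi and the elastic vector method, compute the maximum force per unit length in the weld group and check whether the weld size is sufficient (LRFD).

Total weld length L_w = 16 in. Treat welds as unit-width lines.
Polar moment about centroid: J = 2[d³/12 + d(b/2)²] = 2[8³/12 + 8×2.75²] = 206.3 in³.
Direct shear f_v = P/L_w = 26.5 / 16 = 1.656 kip/in (vertical).
Torsion M = P·e = 26.5 × 6 = 159 kip·in.
Critical point at (x, y) = (2.75, 4) from centroid. f_tx = M·y/J = 3.082 kip/in; f_ty = M·x/J = 2.119 kip/in.
Resultant f_max = √[f_tx² + (f_v + f_ty)²] = √[3.082² + (1.656 + 2.119)²] = 4.874 kip/in.
Capacity per unit length: φr_n = 0.75 × 0.6 × 70 × (0.707 × 0.4375) = 9.743 kip/in.
4.874 ≤ 9.743 → adequate.

f_max ≈ 4.87 kip/in; adequate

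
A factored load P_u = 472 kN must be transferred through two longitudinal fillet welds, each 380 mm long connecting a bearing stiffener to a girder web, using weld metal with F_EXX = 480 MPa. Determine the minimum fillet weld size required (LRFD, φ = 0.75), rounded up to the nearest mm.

Total weld length L = 760 mm.
Required throat t_e = P_u / (φ × 0.6 F_EXX × L) = 472 / (0.75 × 0.6 × 480 × 760 × 10⁻³) = 2.875 mm.
Required leg w = t_e / 0.707 = 4.067 mm → use 5 mm.

w = 5 mm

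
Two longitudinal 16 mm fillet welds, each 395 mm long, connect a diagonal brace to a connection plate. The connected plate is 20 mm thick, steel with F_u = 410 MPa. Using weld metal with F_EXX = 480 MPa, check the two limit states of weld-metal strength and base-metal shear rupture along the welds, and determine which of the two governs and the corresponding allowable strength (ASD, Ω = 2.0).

t_e = 0.707 × 16 = 11.31 mm; L = 790 mm.
Weld metal: R_n/Ω = (1/2.0) × 0.6 × 480 × 11.31 × 790 × 10⁻³ = 1287 kN.
Base metal (shear rupture): R_n/Ω = (1/2.0) × 0.6 × 410 × 20 × 790 × 10⁻³ = 1943 kN.
Governing: weld metal.

R_n/Ω ≈ 1290 kN (weld metal governs)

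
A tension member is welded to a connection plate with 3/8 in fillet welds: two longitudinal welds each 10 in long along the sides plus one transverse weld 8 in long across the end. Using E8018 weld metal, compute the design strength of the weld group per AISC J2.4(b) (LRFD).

E80XX → F_EXX = 80 ksi.
t_e = 0.707 × 0.375 = 0.2651 in.
R_nwl = 0.6 × 80 × 0.2651 × 20 = 254.5 kips (longitudinal, 2 welds).
R_nwt = 0.6 × 80 × 0.2651 × 8 = 101.8 kips (transverse, base value).
(i) R_nwl + R_nwt = 356.3 kips; (ii) 0.85 R_nwl + 1.5 R_nwt = 369.1 kips.
R_n = max = 369.1 kips [governs: (ii)]; φR_n = 276.8 kips.

φR_n ≈ 277 kips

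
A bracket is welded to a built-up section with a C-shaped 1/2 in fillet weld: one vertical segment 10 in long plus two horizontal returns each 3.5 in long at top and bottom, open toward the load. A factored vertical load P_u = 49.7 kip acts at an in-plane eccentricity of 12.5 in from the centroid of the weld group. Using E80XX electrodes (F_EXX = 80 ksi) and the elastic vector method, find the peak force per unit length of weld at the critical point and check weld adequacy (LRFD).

f_max ≈ 14.4 kip/in; NOT adequate

Total weld length L_w = 17 in. Treat welds as unit-width lines.
Centroid: x̄ = 2×3.5×1.75 / 17 = 0.7206 in from the vertical weld.
Polar moment about centroid: J = I_x + I_y = [10³/12 + 2×3.5×5²] + [10×0.7206² + 2(3.5³/12 + 3.5×1.029²)] = 278.1 in³.
Direct shear f_v = P/L_w = 49.7 / 17 = 2.924 kip/in (vertical).
Torsion M = P·e = 49.7 × 12.5 = 621.25 kip·in.
Critical point at (x, y) = (2.779, 5) from centroid. f_tx = M·y/J = 11.17 kip/in; f_ty = M·x/J = 6.209 kip/in.
Resultant f_max = √[f_tx² + (f_v + f_ty)²] = √[11.17² + (2.924 + 6.209)²] = 14.43 kip/in.
Capacity per unit length: φr_n = 0.75 × 0.6 × 80 × (0.707 × 0.5) = 12.73 kip/in.
14.43 > 12.73 → NOT adequate.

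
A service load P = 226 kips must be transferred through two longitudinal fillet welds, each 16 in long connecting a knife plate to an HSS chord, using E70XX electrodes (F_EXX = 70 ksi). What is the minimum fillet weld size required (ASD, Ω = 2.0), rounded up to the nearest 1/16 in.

w = 1/2 in

Total weld length L = 32 in.
Required throat t_e = P × Ω / (0.6 F_EXX × L) = 226 × 2.0 / (0.6 × 70 × 32) = 0.3363 in.
Required leg w = t_e / 0.707 = 0.4757 in → use 1/2 in.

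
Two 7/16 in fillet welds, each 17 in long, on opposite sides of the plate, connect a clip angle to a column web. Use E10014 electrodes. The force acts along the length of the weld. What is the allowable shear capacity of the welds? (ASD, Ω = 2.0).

E100XX → F_EXX = 100 ksi.
Effective throat t_e = 0.707 × 0.4375 = 0.3093 in.
Total length L = 34 in; A_we = 0.3093 × 34 = 10.52 in².
F_nw = 0.6 F_EXX = 0.6 × 100 = 60 ksi.
R_n = 60 × 10.52 = 631 kip; R_n/Ω = 631/2.0 = 315.5 kip.

R_n/Ω ≈ 315 kip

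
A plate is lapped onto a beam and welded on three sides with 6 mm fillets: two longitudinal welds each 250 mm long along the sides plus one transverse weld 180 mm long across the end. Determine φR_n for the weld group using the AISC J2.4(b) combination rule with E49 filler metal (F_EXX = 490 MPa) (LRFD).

φR_n ≈ 650 kN

t_e = 0.707 × 6 = 4.242 mm.
R_nwl = 0.6 × 490 × 4.242 × 500 × 10⁻³ = 623.6 kN (longitudinal, 2 welds).
R_nwt = 0.6 × 490 × 4.242 × 180 × 10⁻³ = 224.5 kN (transverse, base value).
(i) R_nwl + R_nwt = 848.1 kN; (ii) 0.85 R_nwl + 1.5 R_nwt = 866.8 kN.
R_n = max = 866.8 kN [governs: (ii)]; φR_n = 650.1 kN.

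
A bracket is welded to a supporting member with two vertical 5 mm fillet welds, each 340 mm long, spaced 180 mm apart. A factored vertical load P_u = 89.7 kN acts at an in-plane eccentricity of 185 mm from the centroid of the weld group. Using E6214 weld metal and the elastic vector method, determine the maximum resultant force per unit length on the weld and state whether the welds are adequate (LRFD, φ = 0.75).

E62XX → F_EXX = 620 MPa.
Total weld length L_w = 680 mm. Treat welds as unit-width lines.
Polar moment about centroid: J = 2[d³/12 + d(b/2)²] = 2[340³/12 + 340×90²] = 12060000 mm³.
Direct shear f_v = P/L_w = 89.7×10³ / 680 = 131.9 N/mm (vertical).
Torsion M = P·e = 89.7×10³ × 185 = 16594000 N·mm.
Critical point at (x, y) = (90, 170) from centroid. f_tx = M·y/J = 233.9 N/mm; f_ty = M·x/J = 123.9 N/mm.
Resultant f_max = √[f_tx² + (f_v + f_ty)²] = √[233.9² + (131.9 + 123.9)²] = 346.6 N/mm.
Capacity per unit length: φr_n = 0.75 × 0.6 × 620 × (0.707 × 5) = 986.3 N/mm.
346.6 ≤ 986.3 → adequate.

f_max ≈ 347 N/mm; adequate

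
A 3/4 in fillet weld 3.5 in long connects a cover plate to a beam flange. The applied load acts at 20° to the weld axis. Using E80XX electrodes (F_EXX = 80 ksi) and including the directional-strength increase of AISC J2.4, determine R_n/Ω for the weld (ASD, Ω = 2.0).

R_n/Ω ≈ 49 kips

t_e = 0.707 × 0.75 = 0.5302 in; A_we = 0.5302 × 3.5 = 1.856 in².
Directional factor: 1.0 + 0.5 sin^1.5(20°) = 1.1.
F_nw = 0.6 × 80 × 1.1 = 52.8 ksi.
R_n/Ω = (52.8 × 1.856) / 2.0 = 49 kips.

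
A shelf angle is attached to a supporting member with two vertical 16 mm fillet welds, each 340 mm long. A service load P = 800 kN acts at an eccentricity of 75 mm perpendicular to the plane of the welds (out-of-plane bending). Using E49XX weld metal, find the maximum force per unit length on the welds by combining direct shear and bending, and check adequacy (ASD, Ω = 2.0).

E49XX → F_EXX = 490 MPa.
L_w = 2 × 340 = 680 mm; section modulus (unit throat) S = 2 × L²/6 = 38530 mm².
Direct shear f_v = P/L_w = 800×10³/680 = 1176 N/mm.
Moment M = P × e = 800×10³ × 75 = 60000000 N·mm; bending f_b = M/S = 1557 N/mm.
f_max = √(f_v² + f_b²) = √(1176² + 1557²) = 1952 N/mm.
r_n/Ω = (1/2.0) × 0.6 × 490 × (0.707 × 16) = 1663 N/mm → NOT adequate.

f_max ≈ 1950 N/mm; NOT adequate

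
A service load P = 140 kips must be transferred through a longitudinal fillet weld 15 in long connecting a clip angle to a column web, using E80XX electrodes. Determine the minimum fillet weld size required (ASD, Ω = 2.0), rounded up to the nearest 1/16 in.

w = 9/16 in

E80XX → F_EXX = 80 ksi.
Total weld length L = 15 in.
Required throat t_e = P × Ω / (0.6 F_EXX × L) = 140 × 2.0 / (0.6 × 80 × 15) = 0.3889 in.
Required leg w = t_e / 0.707 = 0.5501 in → use 9/16 in.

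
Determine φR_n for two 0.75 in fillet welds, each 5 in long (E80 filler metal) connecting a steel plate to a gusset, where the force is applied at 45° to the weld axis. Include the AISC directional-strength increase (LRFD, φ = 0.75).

φR_n ≈ 248 kip

E80XX → F_EXX = 80 ksi.
t_e = 0.707 × 0.75 = 0.5302 in; A_we = 0.5302 × 10 = 5.303 in².
Directional factor: 1.0 + 0.5 sin^1.5(45°) = 1.297.
F_nw = 0.6 × 80 × 1.297 = 62.27 ksi.
φR_n = 0.75 × 62.27 × 5.303 = 247.6 kip.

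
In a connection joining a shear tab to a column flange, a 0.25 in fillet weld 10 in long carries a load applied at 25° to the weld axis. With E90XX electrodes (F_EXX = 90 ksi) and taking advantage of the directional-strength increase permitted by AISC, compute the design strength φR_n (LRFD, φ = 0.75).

φR_n ≈ 81.4 kip

t_e = 0.707 × 0.25 = 0.1767 in; A_we = 0.1767 × 10 = 1.767 in².
Directional factor: 1.0 + 0.5 sin^1.5(25°) = 1.137.
F_nw = 0.6 × 90 × 1.137 = 61.42 ksi.
φR_n = 0.75 × 61.42 × 1.767 = 81.42 kip.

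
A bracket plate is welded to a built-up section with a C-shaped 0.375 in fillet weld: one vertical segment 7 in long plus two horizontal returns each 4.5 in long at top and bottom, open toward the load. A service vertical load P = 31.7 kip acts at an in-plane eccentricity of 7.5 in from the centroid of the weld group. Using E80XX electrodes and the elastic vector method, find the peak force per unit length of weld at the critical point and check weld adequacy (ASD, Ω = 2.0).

E80XX → F_EXX = 80 ksi.
Total weld length L_w = 16 in. Treat welds as unit-width lines.
Centroid: x̄ = 2×4.5×2.25 / 16 = 1.266 in from the vertical weld.
Polar moment about centroid: J = I_x + I_y = [7³/12 + 2×4.5×3.5²] + [7×1.266² + 2(4.5³/12 + 4.5×0.9844²)] = 174 in³.
Direct shear f_v = P/L_w = 31.7 / 16 = 1.981 kip/in (vertical).
Torsion M = P·e = 31.7 × 7.5 = 237.75 kip·in.
Critical point at (x, y) = (3.234, 3.5) from centroid. f_tx = M·y/J = 4.784 kip/in; f_ty = M·x/J = 4.421 kip/in.
Resultant f_max = √[f_tx² + (f_v + f_ty)²] = √[4.784² + (1.981 + 4.421)²] = 7.992 kip/in.
Capacity per unit length: r_n/Ω = (1/2.0) × 0.6 × 80 × (0.707 × 0.375) = 6.363 kip/in.
7.992 > 6.363 → NOT adequate.

f_max ≈ 7.99 kip/in; NOT adequate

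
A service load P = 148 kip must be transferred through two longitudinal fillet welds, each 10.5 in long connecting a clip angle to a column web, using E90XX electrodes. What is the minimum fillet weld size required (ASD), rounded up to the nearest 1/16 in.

w = 3/8 in

E90XX → F_EXX = 90 ksi.
Total weld length L = 21 in.
Required throat t_e = P × Ω / (0.6 F_EXX × L) = 148 × 2.0 / (0.6 × 90 × 21) = 0.261 in.
Required leg w = t_e / 0.707 = 0.3692 in → use 3/8 in.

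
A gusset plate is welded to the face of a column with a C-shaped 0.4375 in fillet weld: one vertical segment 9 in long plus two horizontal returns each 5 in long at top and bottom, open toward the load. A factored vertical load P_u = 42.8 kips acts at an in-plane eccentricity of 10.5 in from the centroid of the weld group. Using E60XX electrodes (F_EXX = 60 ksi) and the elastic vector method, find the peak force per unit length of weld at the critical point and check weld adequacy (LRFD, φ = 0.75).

f_max ≈ 9.91 kip/in; NOT adequate

Total weld length L_w = 19 in. Treat welds as unit-width lines.
Centroid: x̄ = 2×5×2.5 / 19 = 1.316 in from the vertical weld.
Polar moment about centroid: J = I_x + I_y = [9³/12 + 2×5×4.5²] + [9×1.316² + 2(5³/12 + 5×1.184²)] = 313.7 in³.
Direct shear f_v = P/L_w = 42.8 / 19 = 2.253 kip/in (vertical).
Torsion M = P·e = 42.8 × 10.5 = 449.4 kip·in.
Critical point at (x, y) = (3.684, 4.5) from centroid. f_tx = M·y/J = 6.447 kip/in; f_ty = M·x/J = 5.278 kip/in.
Resultant f_max = √[f_tx² + (f_v + f_ty)²] = √[6.447² + (2.253 + 5.278)²] = 9.913 kip/in.
Capacity per unit length: φr_n = 0.75 × 0.6 × 60 × (0.707 × 0.4375) = 8.351 kip/in.
9.913 > 8.351 → NOT adequate.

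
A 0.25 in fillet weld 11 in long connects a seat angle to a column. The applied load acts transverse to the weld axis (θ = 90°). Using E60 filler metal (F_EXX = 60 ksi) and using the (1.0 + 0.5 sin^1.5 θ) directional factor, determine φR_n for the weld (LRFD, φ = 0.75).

t_e = 0.707 × 0.25 = 0.1767 in; A_we = 0.1767 × 11 = 1.944 in².
Directional factor: 1.0 + 0.5 sin^1.5(90°) = 1.5.
F_nw = 0.6 × 60 × 1.5 = 54 ksi.
φR_n = 0.75 × 54 × 1.944 = 78.74 kips.

φR_n ≈ 78.7 kips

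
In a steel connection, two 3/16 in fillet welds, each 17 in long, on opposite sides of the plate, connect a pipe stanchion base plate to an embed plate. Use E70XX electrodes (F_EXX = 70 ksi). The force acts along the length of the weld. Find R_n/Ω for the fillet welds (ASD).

Effective throat t_e = 0.707 × 0.1875 = 0.1326 in.
Total length L = 34 in; A_we = 0.1326 × 34 = 4.507 in².
F_nw = 0.6 F_EXX = 0.6 × 70 = 42 ksi.
R_n = 42 × 4.507 = 189.3 kips; R_n/Ω = 189.3/2.0 = 94.65 kips.

R_n/Ω ≈ 94.6 kips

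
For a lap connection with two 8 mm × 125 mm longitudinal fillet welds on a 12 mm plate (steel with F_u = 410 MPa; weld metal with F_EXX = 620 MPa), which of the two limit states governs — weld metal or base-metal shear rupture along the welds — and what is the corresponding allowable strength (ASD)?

R_n/Ω ≈ 263 kN (weld metal governs)

t_e = 0.707 × 8 = 5.656 mm; L = 250 mm.
Weld metal: R_n/Ω = (1/2.0) × 0.6 × 620 × 5.656 × 250 × 10⁻³ = 263 kN.
Base metal (shear rupture): R_n/Ω = (1/2.0) × 0.6 × 410 × 12 × 250 × 10⁻³ = 369 kN.
Governing: weld metal.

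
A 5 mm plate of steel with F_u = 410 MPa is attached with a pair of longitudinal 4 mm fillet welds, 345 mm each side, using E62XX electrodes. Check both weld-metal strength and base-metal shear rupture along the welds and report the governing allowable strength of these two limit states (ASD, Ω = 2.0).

R_n/Ω ≈ 363 kN (weld metal governs)

E62XX → F_EXX = 620 MPa.
t_e = 0.707 × 4 = 2.828 mm; L = 690 mm.
Weld metal: R_n/Ω = (1/2.0) × 0.6 × 620 × 2.828 × 690 × 10⁻³ = 362.9 kN.
Base metal (shear rupture): R_n/Ω = (1/2.0) × 0.6 × 410 × 5 × 690 × 10⁻³ = 424.4 kN.
Governing: weld metal.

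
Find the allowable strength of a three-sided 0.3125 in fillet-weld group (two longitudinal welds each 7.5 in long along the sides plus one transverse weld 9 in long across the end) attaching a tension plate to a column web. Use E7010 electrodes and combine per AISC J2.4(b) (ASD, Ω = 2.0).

E70XX → F_EXX = 70 ksi.
t_e = 0.707 × 0.3125 = 0.2209 in.
R_nwl = 0.6 × 70 × 0.2209 × 15 = 139.2 kip (longitudinal, 2 welds).
R_nwt = 0.6 × 70 × 0.2209 × 9 = 83.51 kip (transverse, base value).
(i) R_nwl + R_nwt = 222.7 kip; (ii) 0.85 R_nwl + 1.5 R_nwt = 243.6 kip.
R_n = max = 243.6 kip [governs: (ii)]; R_n/Ω = 121.8 kip.

R_n/Ω ≈ 122 kip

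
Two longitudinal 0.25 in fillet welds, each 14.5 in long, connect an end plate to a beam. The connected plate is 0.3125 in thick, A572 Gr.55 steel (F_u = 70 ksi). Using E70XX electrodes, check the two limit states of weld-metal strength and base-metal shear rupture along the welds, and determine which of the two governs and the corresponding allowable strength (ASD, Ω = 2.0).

R_n/Ω ≈ 108 kips (weld metal governs)

E70XX → F_EXX = 70 ksi.
t_e = 0.707 × 0.25 = 0.1767 in; L = 29 in.
Weld metal: R_n/Ω = (1/2.0) × 0.6 × 70 × 0.1767 × 29 = 107.6 kips.
Base metal (shear rupture): R_n/Ω = (1/2.0) × 0.6 × 70 × 0.3125 × 29 = 190.3 kips.
Governing: weld metal.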